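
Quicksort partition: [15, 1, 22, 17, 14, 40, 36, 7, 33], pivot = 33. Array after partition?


Elements <= 33 go left of pivot.
Result: [15, 1, 22, 17, 14, 7, 33, 40, 36], pivot at index 6


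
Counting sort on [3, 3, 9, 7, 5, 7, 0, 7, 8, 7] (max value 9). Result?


Count array: [1, 0, 0, 2, 0, 1, 0, 4, 1, 1]
Reconstruct: [0, 3, 3, 5, 7, 7, 7, 7, 8, 9]


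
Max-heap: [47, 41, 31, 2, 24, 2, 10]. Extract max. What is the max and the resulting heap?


Max = 47
Replace root with last, heapify down
Resulting heap: [41, 24, 31, 2, 10, 2]


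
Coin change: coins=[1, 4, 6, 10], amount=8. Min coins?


dp[0]=0; dp[i]=1+min(dp[i-c] for c in coins)
...dp[3]=3, dp[4]=1, dp[5]=2, dp[6]=1, dp[7]=2, dp[8]=2
Minimum coins for 8 = 2


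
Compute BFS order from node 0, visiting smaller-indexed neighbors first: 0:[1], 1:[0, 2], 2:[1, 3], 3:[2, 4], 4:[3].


BFS queue: start with [0]
Visit order: [0, 1, 2, 3, 4]


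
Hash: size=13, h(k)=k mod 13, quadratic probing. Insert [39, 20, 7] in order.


Insertions: 39->slot 0; 20->slot 7; 7->slot 8
Table: [39, None, None, None, None, None, None, 20, 7, None, None, None, None]


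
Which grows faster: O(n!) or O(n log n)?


linearithmic grows slower than factorial
O(n log n) is asymptotically smaller; O(n!) grows faster


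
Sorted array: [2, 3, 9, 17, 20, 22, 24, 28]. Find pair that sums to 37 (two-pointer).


Two pointers: lo=0, hi=7
Found pair: (9, 28) summing to 37


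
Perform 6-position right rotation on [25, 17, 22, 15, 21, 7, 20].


Right rotate by 6: [17, 22, 15, 21, 7, 20, 25]


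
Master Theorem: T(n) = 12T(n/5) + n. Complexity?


a=12, b=5, c=1. log_5(12)=1.544 > c=1. Case 1: O(n^log_b(a)) = O(n^1.544)
Complexity: O(n^1.544)


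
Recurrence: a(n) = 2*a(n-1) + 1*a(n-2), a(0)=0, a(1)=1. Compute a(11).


Build bottom-up:
...a(9)=985, a(10)=2378, a(11)=2*2378+1*985=5741


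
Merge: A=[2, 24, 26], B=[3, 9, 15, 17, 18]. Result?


Compare heads, take smaller each step.
Merged: [2, 3, 9, 15, 17, 18, 24, 26]


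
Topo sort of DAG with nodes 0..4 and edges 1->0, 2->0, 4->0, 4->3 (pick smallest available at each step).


Kahn's algorithm, process smallest node first
Order: [1, 2, 4, 0, 3]


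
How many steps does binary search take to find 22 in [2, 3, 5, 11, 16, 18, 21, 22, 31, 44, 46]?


Search for 22:
[0,10] mid=5 arr[5]=18
[6,10] mid=8 arr[8]=31
[6,7] mid=6 arr[6]=21
[7,7] mid=7 arr[7]=22
Total: 4 comparisons


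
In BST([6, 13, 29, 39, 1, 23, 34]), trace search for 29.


BST root = 6
Search for 29: compare at each node
Path: [6, 13, 29]


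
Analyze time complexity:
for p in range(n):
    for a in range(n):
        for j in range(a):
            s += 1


Per nesting level: O(n) * O(n) * O(n) [triangular over a] = O(n^3)
Complexity: O(n^3)


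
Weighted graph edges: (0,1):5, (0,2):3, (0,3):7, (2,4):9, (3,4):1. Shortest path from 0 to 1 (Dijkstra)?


Dijkstra from 0:
Distances: {0: 0, 1: 5, 2: 3, 3: 7, 4: 8}
Shortest distance to 1 = 5, path = [0, 1]


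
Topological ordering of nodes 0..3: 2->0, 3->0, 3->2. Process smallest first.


Kahn's algorithm, process smallest node first
Order: [1, 3, 2, 0]


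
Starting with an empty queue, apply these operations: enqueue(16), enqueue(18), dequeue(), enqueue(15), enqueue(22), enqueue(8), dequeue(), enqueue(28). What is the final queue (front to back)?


enqueue(16) -> [16]
enqueue(18) -> [16, 18]
dequeue() returns 16 -> [18]
enqueue(15) -> [18, 15]
enqueue(22) -> [18, 15, 22]
enqueue(8) -> [18, 15, 22, 8]
dequeue() returns 18 -> [15, 22, 8]
enqueue(28) -> [15, 22, 8, 28]
Final queue (front to back): [15, 22, 8, 28]


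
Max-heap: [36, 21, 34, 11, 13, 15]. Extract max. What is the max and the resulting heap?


Max = 36
Replace root with last, heapify down
Resulting heap: [34, 21, 15, 11, 13]


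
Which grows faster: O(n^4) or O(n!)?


quartic grows slower than factorial
O(n^4) is asymptotically smaller; O(n!) grows faster


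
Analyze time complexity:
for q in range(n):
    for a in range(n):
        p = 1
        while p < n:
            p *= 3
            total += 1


Per nesting level: O(n) * O(n) * O(log n) = O(n^2 log n)
Complexity: O(n^2 log n)


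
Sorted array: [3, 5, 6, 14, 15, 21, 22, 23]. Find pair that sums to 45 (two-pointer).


Two pointers: lo=0, hi=7
Found pair: (22, 23) summing to 45


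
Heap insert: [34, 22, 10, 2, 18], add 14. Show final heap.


Append 14: [34, 22, 10, 2, 18, 14]
Bubble up: swap idx 5(14) with idx 2(10)
Result: [34, 22, 14, 2, 18, 10]


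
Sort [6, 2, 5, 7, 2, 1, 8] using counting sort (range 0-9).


Count array: [0, 1, 2, 0, 0, 1, 1, 1, 1, 0]
Reconstruct: [1, 2, 2, 5, 6, 7, 8]


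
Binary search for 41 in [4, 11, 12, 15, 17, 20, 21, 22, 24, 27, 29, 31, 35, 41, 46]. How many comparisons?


Search for 41:
[0,14] mid=7 arr[7]=22
[8,14] mid=11 arr[11]=31
[12,14] mid=13 arr[13]=41
Total: 3 comparisons


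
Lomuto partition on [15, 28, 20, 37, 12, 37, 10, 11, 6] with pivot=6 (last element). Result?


Elements <= 6 go left of pivot.
Result: [6, 28, 20, 37, 12, 37, 10, 11, 15], pivot at index 0


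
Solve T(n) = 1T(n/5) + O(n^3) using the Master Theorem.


a=1, b=5, c=3. log_5(1)=0 < c=3. Case 3: O(n^c) = O(n^3)
Complexity: O(n^3)


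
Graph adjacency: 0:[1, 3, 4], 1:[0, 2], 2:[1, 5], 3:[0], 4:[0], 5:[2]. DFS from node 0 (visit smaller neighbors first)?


DFS stack-based: start with [0]
Visit order: [0, 1, 2, 5, 3, 4]


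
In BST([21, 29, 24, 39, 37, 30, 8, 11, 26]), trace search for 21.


BST root = 21
Search for 21: compare at each node
Path: [21]


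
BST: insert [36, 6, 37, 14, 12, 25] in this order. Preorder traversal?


Root = 36; build tree by BST insertion.
Preorder traversal: [36, 6, 14, 12, 25, 37]


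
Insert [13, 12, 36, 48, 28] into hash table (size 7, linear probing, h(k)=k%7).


Insertions: 13->slot 6; 12->slot 5; 36->slot 1; 48->slot 0; 28->slot 2
Table: [48, 36, 28, None, None, 12, 13]


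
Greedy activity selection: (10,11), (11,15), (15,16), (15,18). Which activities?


Greedy: pick earliest-ending, then skip overlaps.
Selected (3 activities): [(10, 11), (11, 15), (15, 16)]


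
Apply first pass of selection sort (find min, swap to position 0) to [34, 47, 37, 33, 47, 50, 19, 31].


After one pass: [19, 47, 37, 33, 47, 50, 34, 31]


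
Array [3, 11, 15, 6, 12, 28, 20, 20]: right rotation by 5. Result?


Right rotate by 5: [6, 12, 28, 20, 20, 3, 11, 15]


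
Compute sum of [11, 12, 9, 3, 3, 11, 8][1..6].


Prefix sums: [0, 11, 23, 32, 35, 38, 49, 57]
Sum[1..6] = prefix[7] - prefix[1] = 57 - 11 = 46


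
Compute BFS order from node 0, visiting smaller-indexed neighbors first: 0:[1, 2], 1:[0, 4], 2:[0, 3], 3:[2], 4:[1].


BFS queue: start with [0]
Visit order: [0, 1, 2, 4, 3]


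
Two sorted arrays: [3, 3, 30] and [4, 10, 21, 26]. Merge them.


Compare heads, take smaller each step.
Merged: [3, 3, 4, 10, 21, 26, 30]


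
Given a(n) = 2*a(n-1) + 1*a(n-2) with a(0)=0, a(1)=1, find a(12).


Build bottom-up:
...a(10)=2378, a(11)=5741, a(12)=2*5741+1*2378=13860


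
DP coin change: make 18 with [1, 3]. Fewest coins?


dp[0]=0; dp[i]=1+min(dp[i-c] for c in coins)
...dp[13]=5, dp[14]=6, dp[15]=5, dp[16]=6, dp[17]=7, dp[18]=6
Minimum coins for 18 = 6


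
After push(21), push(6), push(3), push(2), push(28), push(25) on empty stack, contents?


push(21) -> [21]
push(6) -> [21, 6]
push(3) -> [21, 6, 3]
push(2) -> [21, 6, 3, 2]
push(28) -> [21, 6, 3, 2, 28]
push(25) -> [21, 6, 3, 2, 28, 25]
Final stack (bottom to top): [21, 6, 3, 2, 28, 25]


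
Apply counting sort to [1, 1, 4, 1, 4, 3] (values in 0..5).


Count array: [0, 3, 0, 1, 2, 0]
Reconstruct: [1, 1, 1, 3, 4, 4]


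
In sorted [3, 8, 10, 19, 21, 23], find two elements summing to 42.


Two pointers: lo=0, hi=5
Found pair: (19, 23) summing to 42


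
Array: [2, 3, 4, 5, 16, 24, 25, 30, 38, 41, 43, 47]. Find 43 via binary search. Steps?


Search for 43:
[0,11] mid=5 arr[5]=24
[6,11] mid=8 arr[8]=38
[9,11] mid=10 arr[10]=43
Total: 3 comparisons


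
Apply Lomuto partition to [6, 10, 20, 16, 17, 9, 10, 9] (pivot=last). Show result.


Elements <= 9 go left of pivot.
Result: [6, 9, 9, 16, 17, 10, 10, 20], pivot at index 2


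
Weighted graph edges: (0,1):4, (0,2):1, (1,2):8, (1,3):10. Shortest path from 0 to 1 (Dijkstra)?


Dijkstra from 0:
Distances: {0: 0, 1: 4, 2: 1, 3: 14}
Shortest distance to 1 = 4, path = [0, 1]


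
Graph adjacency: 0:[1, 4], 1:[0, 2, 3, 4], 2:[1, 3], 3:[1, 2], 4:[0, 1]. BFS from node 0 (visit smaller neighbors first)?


BFS queue: start with [0]
Visit order: [0, 1, 4, 2, 3]


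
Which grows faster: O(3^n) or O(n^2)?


quadratic grows slower than exponential (base 3)
O(n^2) is asymptotically smaller; O(3^n) grows faster


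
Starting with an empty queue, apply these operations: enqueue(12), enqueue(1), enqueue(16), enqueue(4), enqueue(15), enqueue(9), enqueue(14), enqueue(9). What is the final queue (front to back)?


enqueue(12) -> [12]
enqueue(1) -> [12, 1]
enqueue(16) -> [12, 1, 16]
enqueue(4) -> [12, 1, 16, 4]
enqueue(15) -> [12, 1, 16, 4, 15]
enqueue(9) -> [12, 1, 16, 4, 15, 9]
enqueue(14) -> [12, 1, 16, 4, 15, 9, 14]
enqueue(9) -> [12, 1, 16, 4, 15, 9, 14, 9]
Final queue (front to back): [12, 1, 16, 4, 15, 9, 14, 9]


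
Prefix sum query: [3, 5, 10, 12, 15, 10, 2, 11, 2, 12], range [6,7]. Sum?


Prefix sums: [0, 3, 8, 18, 30, 45, 55, 57, 68, 70, 82]
Sum[6..7] = prefix[8] - prefix[6] = 68 - 55 = 13


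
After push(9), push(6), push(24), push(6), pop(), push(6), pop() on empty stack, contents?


push(9) -> [9]
push(6) -> [9, 6]
push(24) -> [9, 6, 24]
push(6) -> [9, 6, 24, 6]
pop() returns 6 -> [9, 6, 24]
push(6) -> [9, 6, 24, 6]
pop() returns 6 -> [9, 6, 24]
Final stack (bottom to top): [9, 6, 24]


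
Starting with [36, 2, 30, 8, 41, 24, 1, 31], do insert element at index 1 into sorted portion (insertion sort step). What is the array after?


After one pass: [2, 36, 30, 8, 41, 24, 1, 31]


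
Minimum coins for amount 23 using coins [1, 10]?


dp[0]=0; dp[i]=1+min(dp[i-c] for c in coins)
...dp[18]=9, dp[19]=10, dp[20]=2, dp[21]=3, dp[22]=4, dp[23]=5
Minimum coins for 23 = 5


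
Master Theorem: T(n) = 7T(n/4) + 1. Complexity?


a=7, b=4, c=0. log_4(7)=1.404 > c=0. Case 1: O(n^log_b(a)) = O(n^1.404)
Complexity: O(n^1.404)


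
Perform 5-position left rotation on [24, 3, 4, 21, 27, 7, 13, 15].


Left rotate by 5: [7, 13, 15, 24, 3, 4, 21, 27]


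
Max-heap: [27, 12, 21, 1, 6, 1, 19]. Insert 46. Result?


Append 46: [27, 12, 21, 1, 6, 1, 19, 46]
Bubble up: swap idx 7(46) with idx 3(1); swap idx 3(46) with idx 1(12); swap idx 1(46) with idx 0(27)
Result: [46, 27, 21, 12, 6, 1, 19, 1]


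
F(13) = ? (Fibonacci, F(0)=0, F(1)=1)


F(n)=F(n-1)+F(n-2)
...F(11)=89, F(12)=144, F(13)=233


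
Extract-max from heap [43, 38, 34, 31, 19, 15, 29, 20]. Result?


Max = 43
Replace root with last, heapify down
Resulting heap: [38, 31, 34, 20, 19, 15, 29]


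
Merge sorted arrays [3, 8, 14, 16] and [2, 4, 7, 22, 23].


Compare heads, take smaller each step.
Merged: [2, 3, 4, 7, 8, 14, 16, 22, 23]


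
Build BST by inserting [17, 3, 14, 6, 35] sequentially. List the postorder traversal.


Root = 17; build tree by BST insertion.
Postorder traversal: [6, 14, 3, 35, 17]


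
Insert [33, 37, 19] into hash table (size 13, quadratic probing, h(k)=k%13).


Insertions: 33->slot 7; 37->slot 11; 19->slot 6
Table: [None, None, None, None, None, None, 19, 33, None, None, None, 37, None]


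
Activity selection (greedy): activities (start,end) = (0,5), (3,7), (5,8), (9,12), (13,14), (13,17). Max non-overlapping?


Greedy: pick earliest-ending, then skip overlaps.
Selected (4 activities): [(0, 5), (5, 8), (9, 12), (13, 14)]


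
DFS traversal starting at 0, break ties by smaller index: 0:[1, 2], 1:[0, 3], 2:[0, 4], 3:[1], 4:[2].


DFS stack-based: start with [0]
Visit order: [0, 1, 3, 2, 4]


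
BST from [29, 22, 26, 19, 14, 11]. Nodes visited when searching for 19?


BST root = 29
Search for 19: compare at each node
Path: [29, 22, 19]


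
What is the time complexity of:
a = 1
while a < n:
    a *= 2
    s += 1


Per nesting level: O(log n) = O(log n)
Complexity: O(log n)


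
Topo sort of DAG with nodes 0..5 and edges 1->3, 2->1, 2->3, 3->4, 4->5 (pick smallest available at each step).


Kahn's algorithm, process smallest node first
Order: [0, 2, 1, 3, 4, 5]


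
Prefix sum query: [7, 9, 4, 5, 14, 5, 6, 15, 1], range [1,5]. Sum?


Prefix sums: [0, 7, 16, 20, 25, 39, 44, 50, 65, 66]
Sum[1..5] = prefix[6] - prefix[1] = 44 - 7 = 37


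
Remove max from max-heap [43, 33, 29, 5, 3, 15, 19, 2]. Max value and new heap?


Max = 43
Replace root with last, heapify down
Resulting heap: [33, 5, 29, 2, 3, 15, 19]


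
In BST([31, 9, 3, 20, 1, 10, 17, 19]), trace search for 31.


BST root = 31
Search for 31: compare at each node
Path: [31]


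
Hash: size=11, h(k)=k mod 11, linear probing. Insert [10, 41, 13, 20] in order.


Insertions: 10->slot 10; 41->slot 8; 13->slot 2; 20->slot 9
Table: [None, None, 13, None, None, None, None, None, 41, 20, 10]


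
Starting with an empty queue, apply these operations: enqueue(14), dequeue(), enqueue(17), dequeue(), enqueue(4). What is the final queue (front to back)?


enqueue(14) -> [14]
dequeue() returns 14 -> []
enqueue(17) -> [17]
dequeue() returns 17 -> []
enqueue(4) -> [4]
Final queue (front to back): [4]


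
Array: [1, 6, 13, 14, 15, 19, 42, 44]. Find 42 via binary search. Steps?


Search for 42:
[0,7] mid=3 arr[3]=14
[4,7] mid=5 arr[5]=19
[6,7] mid=6 arr[6]=42
Total: 3 comparisons


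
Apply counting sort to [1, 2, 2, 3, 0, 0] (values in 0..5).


Count array: [2, 1, 2, 1, 0, 0]
Reconstruct: [0, 0, 1, 2, 2, 3]


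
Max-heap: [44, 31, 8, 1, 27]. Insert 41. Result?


Append 41: [44, 31, 8, 1, 27, 41]
Bubble up: swap idx 5(41) with idx 2(8)
Result: [44, 31, 41, 1, 27, 8]


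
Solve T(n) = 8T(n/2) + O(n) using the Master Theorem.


a=8, b=2, c=1. log_2(8)=3 > c=1. Case 1: O(n^log_b(a)) = O(n^3)
Complexity: O(n^3)


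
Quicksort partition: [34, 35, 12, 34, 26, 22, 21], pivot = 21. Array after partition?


Elements <= 21 go left of pivot.
Result: [12, 21, 34, 34, 26, 22, 35], pivot at index 1


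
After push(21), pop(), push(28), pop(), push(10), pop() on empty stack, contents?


push(21) -> [21]
pop() returns 21 -> []
push(28) -> [28]
pop() returns 28 -> []
push(10) -> [10]
pop() returns 10 -> []
Final stack (bottom to top): []


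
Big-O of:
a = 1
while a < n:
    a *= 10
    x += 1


Per nesting level: O(log n) = O(log n)
Complexity: O(log n)


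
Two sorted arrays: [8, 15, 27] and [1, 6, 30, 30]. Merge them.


Compare heads, take smaller each step.
Merged: [1, 6, 8, 15, 27, 30, 30]


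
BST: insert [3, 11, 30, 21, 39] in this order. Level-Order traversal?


Root = 3; build tree by BST insertion.
Level-Order traversal: [3, 11, 30, 21, 39]


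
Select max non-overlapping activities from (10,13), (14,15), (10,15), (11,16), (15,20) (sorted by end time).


Greedy: pick earliest-ending, then skip overlaps.
Selected (3 activities): [(10, 13), (14, 15), (15, 20)]


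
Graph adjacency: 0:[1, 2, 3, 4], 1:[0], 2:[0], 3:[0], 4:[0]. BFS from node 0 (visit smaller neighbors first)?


BFS queue: start with [0]
Visit order: [0, 1, 2, 3, 4]


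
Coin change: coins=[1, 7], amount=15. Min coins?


dp[0]=0; dp[i]=1+min(dp[i-c] for c in coins)
...dp[10]=4, dp[11]=5, dp[12]=6, dp[13]=7, dp[14]=2, dp[15]=3
Minimum coins for 15 = 3


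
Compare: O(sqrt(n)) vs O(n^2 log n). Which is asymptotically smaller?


sublinear grows slower than n^2 log n
O(sqrt(n)) is asymptotically smaller; O(n^2 log n) grows faster


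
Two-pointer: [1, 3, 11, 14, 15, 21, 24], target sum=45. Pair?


Two pointers: lo=0, hi=6
Found pair: (21, 24) summing to 45


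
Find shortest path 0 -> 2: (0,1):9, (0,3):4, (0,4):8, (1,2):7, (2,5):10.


Dijkstra from 0:
Distances: {0: 0, 1: 9, 2: 16, 3: 4, 4: 8, 5: 26}
Shortest distance to 2 = 16, path = [0, 1, 2]


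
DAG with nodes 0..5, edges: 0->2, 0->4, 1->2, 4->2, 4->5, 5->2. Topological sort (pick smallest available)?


Kahn's algorithm, process smallest node first
Order: [0, 1, 3, 4, 5, 2]


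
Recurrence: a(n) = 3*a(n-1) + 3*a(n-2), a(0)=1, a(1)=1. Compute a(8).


Build bottom-up:
...a(6)=1161, a(7)=4401, a(8)=3*4401+3*1161=16686


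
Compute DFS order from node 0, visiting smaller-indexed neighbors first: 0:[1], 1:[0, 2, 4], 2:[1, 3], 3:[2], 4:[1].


DFS stack-based: start with [0]
Visit order: [0, 1, 2, 3, 4]


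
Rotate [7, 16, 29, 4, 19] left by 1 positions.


Left rotate by 1: [16, 29, 4, 19, 7]


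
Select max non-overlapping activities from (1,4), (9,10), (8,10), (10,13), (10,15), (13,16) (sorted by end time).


Greedy: pick earliest-ending, then skip overlaps.
Selected (4 activities): [(1, 4), (9, 10), (10, 13), (13, 16)]


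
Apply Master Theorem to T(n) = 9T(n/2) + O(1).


a=9, b=2, c=0. log_2(9)=3.170 > c=0. Case 1: O(n^log_b(a)) = O(n^3.170)
Complexity: O(n^3.170)


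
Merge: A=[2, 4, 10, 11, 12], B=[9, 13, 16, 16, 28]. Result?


Compare heads, take smaller each step.
Merged: [2, 4, 9, 10, 11, 12, 13, 16, 16, 28]


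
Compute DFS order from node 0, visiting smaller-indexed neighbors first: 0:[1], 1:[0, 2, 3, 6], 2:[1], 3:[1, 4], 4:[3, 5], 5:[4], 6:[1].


DFS stack-based: start with [0]
Visit order: [0, 1, 2, 3, 4, 5, 6]


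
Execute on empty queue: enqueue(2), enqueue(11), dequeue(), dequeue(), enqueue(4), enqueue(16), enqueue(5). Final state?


enqueue(2) -> [2]
enqueue(11) -> [2, 11]
dequeue() returns 2 -> [11]
dequeue() returns 11 -> []
enqueue(4) -> [4]
enqueue(16) -> [4, 16]
enqueue(5) -> [4, 16, 5]
Final queue (front to back): [4, 16, 5]


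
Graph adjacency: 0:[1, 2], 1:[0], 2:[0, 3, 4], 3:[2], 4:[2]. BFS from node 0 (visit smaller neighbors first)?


BFS queue: start with [0]
Visit order: [0, 1, 2, 3, 4]


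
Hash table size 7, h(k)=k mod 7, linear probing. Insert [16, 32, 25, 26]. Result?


Insertions: 16->slot 2; 32->slot 4; 25->slot 5; 26->slot 6
Table: [None, None, 16, None, 32, 25, 26]


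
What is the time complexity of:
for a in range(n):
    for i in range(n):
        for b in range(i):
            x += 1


Per nesting level: O(n) * O(n) * O(n) [triangular over i] = O(n^3)
Complexity: O(n^3)


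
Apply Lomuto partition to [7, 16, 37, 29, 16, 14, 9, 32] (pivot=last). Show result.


Elements <= 32 go left of pivot.
Result: [7, 16, 29, 16, 14, 9, 32, 37], pivot at index 6


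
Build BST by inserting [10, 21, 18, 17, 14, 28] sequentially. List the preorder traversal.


Root = 10; build tree by BST insertion.
Preorder traversal: [10, 21, 18, 17, 14, 28]


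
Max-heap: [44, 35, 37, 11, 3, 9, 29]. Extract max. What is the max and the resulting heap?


Max = 44
Replace root with last, heapify down
Resulting heap: [37, 35, 29, 11, 3, 9]


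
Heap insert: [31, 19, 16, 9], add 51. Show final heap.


Append 51: [31, 19, 16, 9, 51]
Bubble up: swap idx 4(51) with idx 1(19); swap idx 1(51) with idx 0(31)
Result: [51, 31, 16, 9, 19]


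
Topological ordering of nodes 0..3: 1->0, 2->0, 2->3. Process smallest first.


Kahn's algorithm, process smallest node first
Order: [1, 2, 0, 3]


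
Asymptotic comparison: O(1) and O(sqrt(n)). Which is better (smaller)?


constant grows slower than sublinear
O(1) is asymptotically smaller; O(sqrt(n)) grows faster


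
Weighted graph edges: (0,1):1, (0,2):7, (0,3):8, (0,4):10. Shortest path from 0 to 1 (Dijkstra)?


Dijkstra from 0:
Distances: {0: 0, 1: 1, 2: 7, 3: 8, 4: 10}
Shortest distance to 1 = 1, path = [0, 1]


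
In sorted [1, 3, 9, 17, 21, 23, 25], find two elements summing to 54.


Two pointers: lo=0, hi=6
No pair sums to 54


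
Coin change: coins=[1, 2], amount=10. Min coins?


dp[0]=0; dp[i]=1+min(dp[i-c] for c in coins)
...dp[5]=3, dp[6]=3, dp[7]=4, dp[8]=4, dp[9]=5, dp[10]=5
Minimum coins for 10 = 5


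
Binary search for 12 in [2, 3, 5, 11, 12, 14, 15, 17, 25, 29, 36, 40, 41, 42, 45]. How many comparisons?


Search for 12:
[0,14] mid=7 arr[7]=17
[0,6] mid=3 arr[3]=11
[4,6] mid=5 arr[5]=14
[4,4] mid=4 arr[4]=12
Total: 4 comparisons


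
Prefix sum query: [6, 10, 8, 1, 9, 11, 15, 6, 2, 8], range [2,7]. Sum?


Prefix sums: [0, 6, 16, 24, 25, 34, 45, 60, 66, 68, 76]
Sum[2..7] = prefix[8] - prefix[2] = 66 - 16 = 50


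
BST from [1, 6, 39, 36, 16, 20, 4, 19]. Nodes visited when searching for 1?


BST root = 1
Search for 1: compare at each node
Path: [1]


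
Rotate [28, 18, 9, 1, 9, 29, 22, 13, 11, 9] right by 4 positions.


Right rotate by 4: [22, 13, 11, 9, 28, 18, 9, 1, 9, 29]


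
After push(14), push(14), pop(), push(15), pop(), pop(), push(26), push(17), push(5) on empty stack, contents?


push(14) -> [14]
push(14) -> [14, 14]
pop() returns 14 -> [14]
push(15) -> [14, 15]
pop() returns 15 -> [14]
pop() returns 14 -> []
push(26) -> [26]
push(17) -> [26, 17]
push(5) -> [26, 17, 5]
Final stack (bottom to top): [26, 17, 5]


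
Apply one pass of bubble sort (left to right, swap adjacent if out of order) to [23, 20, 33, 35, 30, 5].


After one pass: [20, 23, 33, 30, 5, 35]


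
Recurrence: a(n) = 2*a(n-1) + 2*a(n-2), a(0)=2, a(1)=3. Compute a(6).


Build bottom-up:
...a(4)=72, a(5)=196, a(6)=2*196+2*72=536


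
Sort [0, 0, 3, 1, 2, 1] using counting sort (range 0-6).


Count array: [2, 2, 1, 1, 0, 0, 0]
Reconstruct: [0, 0, 1, 1, 2, 3]


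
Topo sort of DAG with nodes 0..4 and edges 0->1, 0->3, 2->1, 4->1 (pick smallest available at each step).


Kahn's algorithm, process smallest node first
Order: [0, 2, 3, 4, 1]


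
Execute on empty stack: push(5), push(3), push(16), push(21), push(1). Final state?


push(5) -> [5]
push(3) -> [5, 3]
push(16) -> [5, 3, 16]
push(21) -> [5, 3, 16, 21]
push(1) -> [5, 3, 16, 21, 1]
Final stack (bottom to top): [5, 3, 16, 21, 1]


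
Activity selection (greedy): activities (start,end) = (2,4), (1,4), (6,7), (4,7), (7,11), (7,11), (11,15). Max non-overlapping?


Greedy: pick earliest-ending, then skip overlaps.
Selected (4 activities): [(2, 4), (6, 7), (7, 11), (11, 15)]


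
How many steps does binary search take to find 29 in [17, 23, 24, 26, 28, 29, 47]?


Search for 29:
[0,6] mid=3 arr[3]=26
[4,6] mid=5 arr[5]=29
Total: 2 comparisons


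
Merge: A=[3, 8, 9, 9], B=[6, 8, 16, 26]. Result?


Compare heads, take smaller each step.
Merged: [3, 6, 8, 8, 9, 9, 16, 26]


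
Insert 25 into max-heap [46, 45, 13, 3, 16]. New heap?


Append 25: [46, 45, 13, 3, 16, 25]
Bubble up: swap idx 5(25) with idx 2(13)
Result: [46, 45, 25, 3, 16, 13]


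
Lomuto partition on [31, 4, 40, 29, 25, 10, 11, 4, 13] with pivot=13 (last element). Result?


Elements <= 13 go left of pivot.
Result: [4, 10, 11, 4, 13, 31, 40, 29, 25], pivot at index 4


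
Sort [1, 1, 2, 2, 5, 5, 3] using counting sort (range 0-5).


Count array: [0, 2, 2, 1, 0, 2]
Reconstruct: [1, 1, 2, 2, 3, 5, 5]


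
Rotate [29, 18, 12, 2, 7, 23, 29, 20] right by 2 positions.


Right rotate by 2: [29, 20, 29, 18, 12, 2, 7, 23]


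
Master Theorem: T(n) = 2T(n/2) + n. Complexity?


a=2, b=2, c=1. log_2(2)=1 = c=1. Case 2: O(n^c log n) = O(n log n)
Complexity: O(n log n)


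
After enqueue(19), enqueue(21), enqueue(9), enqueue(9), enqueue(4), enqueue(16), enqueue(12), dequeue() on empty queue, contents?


enqueue(19) -> [19]
enqueue(21) -> [19, 21]
enqueue(9) -> [19, 21, 9]
enqueue(9) -> [19, 21, 9, 9]
enqueue(4) -> [19, 21, 9, 9, 4]
enqueue(16) -> [19, 21, 9, 9, 4, 16]
enqueue(12) -> [19, 21, 9, 9, 4, 16, 12]
dequeue() returns 19 -> [21, 9, 9, 4, 16, 12]
Final queue (front to back): [21, 9, 9, 4, 16, 12]


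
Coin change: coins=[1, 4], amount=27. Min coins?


dp[0]=0; dp[i]=1+min(dp[i-c] for c in coins)
...dp[22]=7, dp[23]=8, dp[24]=6, dp[25]=7, dp[26]=8, dp[27]=9
Minimum coins for 27 = 9


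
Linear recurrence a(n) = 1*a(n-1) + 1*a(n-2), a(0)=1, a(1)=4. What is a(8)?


Build bottom-up:
...a(6)=37, a(7)=60, a(8)=1*60+1*37=97


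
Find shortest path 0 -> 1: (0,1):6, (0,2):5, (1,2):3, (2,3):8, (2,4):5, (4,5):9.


Dijkstra from 0:
Distances: {0: 0, 1: 6, 2: 5, 3: 13, 4: 10, 5: 19}
Shortest distance to 1 = 6, path = [0, 1]


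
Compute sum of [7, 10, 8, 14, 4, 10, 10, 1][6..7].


Prefix sums: [0, 7, 17, 25, 39, 43, 53, 63, 64]
Sum[6..7] = prefix[8] - prefix[6] = 64 - 53 = 11


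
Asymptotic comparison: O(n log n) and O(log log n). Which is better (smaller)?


double-logarithmic grows slower than linearithmic
O(log log n) is asymptotically smaller; O(n log n) grows faster


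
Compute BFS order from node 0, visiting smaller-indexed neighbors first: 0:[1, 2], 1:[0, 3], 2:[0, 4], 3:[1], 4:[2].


BFS queue: start with [0]
Visit order: [0, 1, 2, 3, 4]


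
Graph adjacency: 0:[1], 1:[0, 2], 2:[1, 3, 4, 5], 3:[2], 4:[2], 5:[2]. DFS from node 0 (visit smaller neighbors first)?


DFS stack-based: start with [0]
Visit order: [0, 1, 2, 3, 4, 5]


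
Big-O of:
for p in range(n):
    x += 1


Per nesting level: O(n) = O(n)
Complexity: O(n)


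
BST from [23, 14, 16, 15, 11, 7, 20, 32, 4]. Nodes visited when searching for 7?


BST root = 23
Search for 7: compare at each node
Path: [23, 14, 11, 7]


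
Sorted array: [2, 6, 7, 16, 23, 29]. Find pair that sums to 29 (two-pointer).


Two pointers: lo=0, hi=5
Found pair: (6, 23) summing to 29


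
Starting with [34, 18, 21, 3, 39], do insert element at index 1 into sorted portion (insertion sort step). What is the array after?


After one pass: [18, 34, 21, 3, 39]


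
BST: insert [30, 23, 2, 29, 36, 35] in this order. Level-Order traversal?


Root = 30; build tree by BST insertion.
Level-Order traversal: [30, 23, 36, 2, 29, 35]


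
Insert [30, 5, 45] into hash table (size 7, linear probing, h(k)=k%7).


Insertions: 30->slot 2; 5->slot 5; 45->slot 3
Table: [None, None, 30, 45, None, 5, None]


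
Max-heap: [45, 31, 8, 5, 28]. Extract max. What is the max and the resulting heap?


Max = 45
Replace root with last, heapify down
Resulting heap: [31, 28, 8, 5]


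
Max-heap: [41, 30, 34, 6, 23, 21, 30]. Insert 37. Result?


Append 37: [41, 30, 34, 6, 23, 21, 30, 37]
Bubble up: swap idx 7(37) with idx 3(6); swap idx 3(37) with idx 1(30)
Result: [41, 37, 34, 30, 23, 21, 30, 6]


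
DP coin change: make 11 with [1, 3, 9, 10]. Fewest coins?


dp[0]=0; dp[i]=1+min(dp[i-c] for c in coins)
...dp[6]=2, dp[7]=3, dp[8]=4, dp[9]=1, dp[10]=1, dp[11]=2
Minimum coins for 11 = 2


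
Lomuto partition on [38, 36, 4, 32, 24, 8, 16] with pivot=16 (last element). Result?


Elements <= 16 go left of pivot.
Result: [4, 8, 16, 32, 24, 36, 38], pivot at index 2


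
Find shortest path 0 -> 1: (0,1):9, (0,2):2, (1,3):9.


Dijkstra from 0:
Distances: {0: 0, 1: 9, 2: 2, 3: 18}
Shortest distance to 1 = 9, path = [0, 1]


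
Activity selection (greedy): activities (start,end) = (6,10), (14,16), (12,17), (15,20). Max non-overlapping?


Greedy: pick earliest-ending, then skip overlaps.
Selected (2 activities): [(6, 10), (14, 16)]


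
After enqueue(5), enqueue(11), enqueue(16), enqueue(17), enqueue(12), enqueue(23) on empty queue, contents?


enqueue(5) -> [5]
enqueue(11) -> [5, 11]
enqueue(16) -> [5, 11, 16]
enqueue(17) -> [5, 11, 16, 17]
enqueue(12) -> [5, 11, 16, 17, 12]
enqueue(23) -> [5, 11, 16, 17, 12, 23]
Final queue (front to back): [5, 11, 16, 17, 12, 23]


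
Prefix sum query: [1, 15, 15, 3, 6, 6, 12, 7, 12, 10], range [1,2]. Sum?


Prefix sums: [0, 1, 16, 31, 34, 40, 46, 58, 65, 77, 87]
Sum[1..2] = prefix[3] - prefix[1] = 31 - 1 = 30


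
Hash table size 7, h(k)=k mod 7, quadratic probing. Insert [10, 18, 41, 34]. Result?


Insertions: 10->slot 3; 18->slot 4; 41->slot 6; 34->slot 0
Table: [34, None, None, 10, 18, None, 41]


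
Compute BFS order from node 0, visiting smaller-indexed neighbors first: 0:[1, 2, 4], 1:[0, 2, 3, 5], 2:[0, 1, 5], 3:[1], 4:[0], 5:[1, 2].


BFS queue: start with [0]
Visit order: [0, 1, 2, 4, 3, 5]


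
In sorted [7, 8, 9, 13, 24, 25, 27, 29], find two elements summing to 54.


Two pointers: lo=0, hi=7
Found pair: (25, 29) summing to 54


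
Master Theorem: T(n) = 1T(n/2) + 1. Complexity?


a=1, b=2, c=0. log_2(1)=0 = c=0. Case 2: O(n^c log n) = O(log n)
Complexity: O(log n)


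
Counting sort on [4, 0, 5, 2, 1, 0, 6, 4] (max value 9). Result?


Count array: [2, 1, 1, 0, 2, 1, 1, 0, 0, 0]
Reconstruct: [0, 0, 1, 2, 4, 4, 5, 6]


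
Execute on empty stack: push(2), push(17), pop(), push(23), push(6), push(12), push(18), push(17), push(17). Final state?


push(2) -> [2]
push(17) -> [2, 17]
pop() returns 17 -> [2]
push(23) -> [2, 23]
push(6) -> [2, 23, 6]
push(12) -> [2, 23, 6, 12]
push(18) -> [2, 23, 6, 12, 18]
push(17) -> [2, 23, 6, 12, 18, 17]
push(17) -> [2, 23, 6, 12, 18, 17, 17]
Final stack (bottom to top): [2, 23, 6, 12, 18, 17, 17]


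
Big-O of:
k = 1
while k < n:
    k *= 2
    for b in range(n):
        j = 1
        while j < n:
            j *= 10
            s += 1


Per nesting level: O(log n) * O(n) * O(log n) = O(n (log n)^2)
Complexity: O(n (log n)^2)


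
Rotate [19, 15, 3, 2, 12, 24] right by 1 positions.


Right rotate by 1: [24, 19, 15, 3, 2, 12]


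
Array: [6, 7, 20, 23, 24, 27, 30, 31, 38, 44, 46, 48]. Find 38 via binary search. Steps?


Search for 38:
[0,11] mid=5 arr[5]=27
[6,11] mid=8 arr[8]=38
Total: 2 comparisons


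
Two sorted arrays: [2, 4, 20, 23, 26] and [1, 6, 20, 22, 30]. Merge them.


Compare heads, take smaller each step.
Merged: [1, 2, 4, 6, 20, 20, 22, 23, 26, 30]


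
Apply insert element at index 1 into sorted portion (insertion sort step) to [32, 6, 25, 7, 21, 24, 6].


After one pass: [6, 32, 25, 7, 21, 24, 6]


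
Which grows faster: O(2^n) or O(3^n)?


exponential grows slower than exponential (base 3)
O(2^n) is asymptotically smaller; O(3^n) grows faster


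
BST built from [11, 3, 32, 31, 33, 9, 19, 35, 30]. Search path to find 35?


BST root = 11
Search for 35: compare at each node
Path: [11, 32, 33, 35]


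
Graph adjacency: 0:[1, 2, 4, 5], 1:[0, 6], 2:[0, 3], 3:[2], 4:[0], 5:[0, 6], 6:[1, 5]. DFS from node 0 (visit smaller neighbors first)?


DFS stack-based: start with [0]
Visit order: [0, 1, 6, 5, 2, 3, 4]


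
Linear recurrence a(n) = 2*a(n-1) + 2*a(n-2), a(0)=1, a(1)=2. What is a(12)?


Build bottom-up:
...a(10)=18272, a(11)=49920, a(12)=2*49920+2*18272=136384


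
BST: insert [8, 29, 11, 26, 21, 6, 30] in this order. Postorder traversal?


Root = 8; build tree by BST insertion.
Postorder traversal: [6, 21, 26, 11, 30, 29, 8]


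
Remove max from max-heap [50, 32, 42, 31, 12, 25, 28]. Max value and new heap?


Max = 50
Replace root with last, heapify down
Resulting heap: [42, 32, 28, 31, 12, 25]


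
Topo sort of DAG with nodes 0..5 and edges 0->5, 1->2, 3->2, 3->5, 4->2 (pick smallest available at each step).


Kahn's algorithm, process smallest node first
Order: [0, 1, 3, 4, 2, 5]


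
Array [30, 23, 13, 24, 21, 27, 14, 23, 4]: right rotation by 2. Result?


Right rotate by 2: [23, 4, 30, 23, 13, 24, 21, 27, 14]


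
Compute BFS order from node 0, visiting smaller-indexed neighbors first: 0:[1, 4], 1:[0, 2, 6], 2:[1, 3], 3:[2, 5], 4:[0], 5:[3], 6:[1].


BFS queue: start with [0]
Visit order: [0, 1, 4, 2, 6, 3, 5]


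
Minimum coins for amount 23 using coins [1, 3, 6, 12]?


dp[0]=0; dp[i]=1+min(dp[i-c] for c in coins)
...dp[18]=2, dp[19]=3, dp[20]=4, dp[21]=3, dp[22]=4, dp[23]=5
Minimum coins for 23 = 5


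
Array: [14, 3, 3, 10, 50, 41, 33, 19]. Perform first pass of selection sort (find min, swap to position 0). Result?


After one pass: [3, 14, 3, 10, 50, 41, 33, 19]


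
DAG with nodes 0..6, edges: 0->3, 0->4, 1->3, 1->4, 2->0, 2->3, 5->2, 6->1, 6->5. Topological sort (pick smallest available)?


Kahn's algorithm, process smallest node first
Order: [6, 1, 5, 2, 0, 3, 4]


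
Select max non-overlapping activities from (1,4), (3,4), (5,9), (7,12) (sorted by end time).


Greedy: pick earliest-ending, then skip overlaps.
Selected (2 activities): [(1, 4), (5, 9)]


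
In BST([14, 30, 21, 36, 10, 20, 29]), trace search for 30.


BST root = 14
Search for 30: compare at each node
Path: [14, 30]


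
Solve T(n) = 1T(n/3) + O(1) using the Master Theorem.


a=1, b=3, c=0. log_3(1)=0 = c=0. Case 2: O(n^c log n) = O(log n)
Complexity: O(log n)


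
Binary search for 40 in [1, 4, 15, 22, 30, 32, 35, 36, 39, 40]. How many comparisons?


Search for 40:
[0,9] mid=4 arr[4]=30
[5,9] mid=7 arr[7]=36
[8,9] mid=8 arr[8]=39
[9,9] mid=9 arr[9]=40
Total: 4 comparisons


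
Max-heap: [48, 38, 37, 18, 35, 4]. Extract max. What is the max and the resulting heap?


Max = 48
Replace root with last, heapify down
Resulting heap: [38, 35, 37, 18, 4]


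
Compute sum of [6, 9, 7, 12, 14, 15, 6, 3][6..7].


Prefix sums: [0, 6, 15, 22, 34, 48, 63, 69, 72]
Sum[6..7] = prefix[8] - prefix[6] = 72 - 63 = 9


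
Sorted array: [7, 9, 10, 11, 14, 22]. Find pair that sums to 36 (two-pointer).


Two pointers: lo=0, hi=5
Found pair: (14, 22) summing to 36


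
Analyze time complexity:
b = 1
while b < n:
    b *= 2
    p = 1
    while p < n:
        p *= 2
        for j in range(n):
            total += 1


Per nesting level: O(log n) * O(log n) * O(n) = O(n (log n)^2)
Complexity: O(n (log n)^2)


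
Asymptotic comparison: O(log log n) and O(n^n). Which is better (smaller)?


double-logarithmic grows slower than n^n
O(log log n) is asymptotically smaller; O(n^n) grows faster


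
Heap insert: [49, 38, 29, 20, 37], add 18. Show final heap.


Append 18: [49, 38, 29, 20, 37, 18]
Bubble up: no swaps needed
Result: [49, 38, 29, 20, 37, 18]


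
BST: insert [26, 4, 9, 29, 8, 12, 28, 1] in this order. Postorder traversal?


Root = 26; build tree by BST insertion.
Postorder traversal: [1, 8, 12, 9, 4, 28, 29, 26]


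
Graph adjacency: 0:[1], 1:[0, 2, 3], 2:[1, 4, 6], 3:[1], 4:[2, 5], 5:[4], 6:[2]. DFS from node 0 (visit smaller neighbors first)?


DFS stack-based: start with [0]
Visit order: [0, 1, 2, 4, 5, 6, 3]


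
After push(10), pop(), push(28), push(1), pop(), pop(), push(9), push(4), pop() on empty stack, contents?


push(10) -> [10]
pop() returns 10 -> []
push(28) -> [28]
push(1) -> [28, 1]
pop() returns 1 -> [28]
pop() returns 28 -> []
push(9) -> [9]
push(4) -> [9, 4]
pop() returns 4 -> [9]
Final stack (bottom to top): [9]


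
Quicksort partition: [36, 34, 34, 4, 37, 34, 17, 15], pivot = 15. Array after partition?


Elements <= 15 go left of pivot.
Result: [4, 15, 34, 36, 37, 34, 17, 34], pivot at index 1


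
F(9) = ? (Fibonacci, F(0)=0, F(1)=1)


F(n)=F(n-1)+F(n-2)
...F(7)=13, F(8)=21, F(9)=34


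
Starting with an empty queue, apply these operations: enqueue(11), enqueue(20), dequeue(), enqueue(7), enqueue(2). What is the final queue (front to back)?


enqueue(11) -> [11]
enqueue(20) -> [11, 20]
dequeue() returns 11 -> [20]
enqueue(7) -> [20, 7]
enqueue(2) -> [20, 7, 2]
Final queue (front to back): [20, 7, 2]


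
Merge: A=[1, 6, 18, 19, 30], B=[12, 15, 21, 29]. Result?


Compare heads, take smaller each step.
Merged: [1, 6, 12, 15, 18, 19, 21, 29, 30]


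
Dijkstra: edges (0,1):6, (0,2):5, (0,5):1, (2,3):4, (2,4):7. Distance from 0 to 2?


Dijkstra from 0:
Distances: {0: 0, 1: 6, 2: 5, 3: 9, 4: 12, 5: 1}
Shortest distance to 2 = 5, path = [0, 2]


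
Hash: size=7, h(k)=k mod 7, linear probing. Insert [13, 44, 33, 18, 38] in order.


Insertions: 13->slot 6; 44->slot 2; 33->slot 5; 18->slot 4; 38->slot 3
Table: [None, None, 44, 38, 18, 33, 13]


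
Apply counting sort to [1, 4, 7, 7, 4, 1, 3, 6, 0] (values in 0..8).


Count array: [1, 2, 0, 1, 2, 0, 1, 2, 0]
Reconstruct: [0, 1, 1, 3, 4, 4, 6, 7, 7]


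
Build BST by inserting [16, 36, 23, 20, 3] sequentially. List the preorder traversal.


Root = 16; build tree by BST insertion.
Preorder traversal: [16, 3, 36, 23, 20]


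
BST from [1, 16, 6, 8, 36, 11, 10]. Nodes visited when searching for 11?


BST root = 1
Search for 11: compare at each node
Path: [1, 16, 6, 8, 11]


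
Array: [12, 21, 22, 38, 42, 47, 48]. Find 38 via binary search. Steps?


Search for 38:
[0,6] mid=3 arr[3]=38
Total: 1 comparisons


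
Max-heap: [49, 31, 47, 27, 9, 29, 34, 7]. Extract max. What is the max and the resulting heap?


Max = 49
Replace root with last, heapify down
Resulting heap: [47, 31, 34, 27, 9, 29, 7]


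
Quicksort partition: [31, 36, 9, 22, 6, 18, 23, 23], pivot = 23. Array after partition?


Elements <= 23 go left of pivot.
Result: [9, 22, 6, 18, 23, 23, 31, 36], pivot at index 5


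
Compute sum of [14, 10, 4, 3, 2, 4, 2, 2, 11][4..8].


Prefix sums: [0, 14, 24, 28, 31, 33, 37, 39, 41, 52]
Sum[4..8] = prefix[9] - prefix[4] = 52 - 31 = 21


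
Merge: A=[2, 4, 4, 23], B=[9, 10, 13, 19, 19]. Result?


Compare heads, take smaller each step.
Merged: [2, 4, 4, 9, 10, 13, 19, 19, 23]


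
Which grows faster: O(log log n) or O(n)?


double-logarithmic grows slower than linear
O(log log n) is asymptotically smaller; O(n) grows faster


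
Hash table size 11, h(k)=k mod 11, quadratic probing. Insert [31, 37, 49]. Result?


Insertions: 31->slot 9; 37->slot 4; 49->slot 5
Table: [None, None, None, None, 37, 49, None, None, None, 31, None]


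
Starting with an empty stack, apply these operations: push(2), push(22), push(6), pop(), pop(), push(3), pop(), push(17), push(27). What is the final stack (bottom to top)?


push(2) -> [2]
push(22) -> [2, 22]
push(6) -> [2, 22, 6]
pop() returns 6 -> [2, 22]
pop() returns 22 -> [2]
push(3) -> [2, 3]
pop() returns 3 -> [2]
push(17) -> [2, 17]
push(27) -> [2, 17, 27]
Final stack (bottom to top): [2, 17, 27]


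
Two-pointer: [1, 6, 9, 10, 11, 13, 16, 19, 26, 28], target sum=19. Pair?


Two pointers: lo=0, hi=9
Found pair: (6, 13) summing to 19


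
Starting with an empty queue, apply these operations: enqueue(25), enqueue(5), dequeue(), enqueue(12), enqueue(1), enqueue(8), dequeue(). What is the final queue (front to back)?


enqueue(25) -> [25]
enqueue(5) -> [25, 5]
dequeue() returns 25 -> [5]
enqueue(12) -> [5, 12]
enqueue(1) -> [5, 12, 1]
enqueue(8) -> [5, 12, 1, 8]
dequeue() returns 5 -> [12, 1, 8]
Final queue (front to back): [12, 1, 8]


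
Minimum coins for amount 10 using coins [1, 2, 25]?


dp[0]=0; dp[i]=1+min(dp[i-c] for c in coins)
...dp[5]=3, dp[6]=3, dp[7]=4, dp[8]=4, dp[9]=5, dp[10]=5
Minimum coins for 10 = 5


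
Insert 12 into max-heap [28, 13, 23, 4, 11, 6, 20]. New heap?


Append 12: [28, 13, 23, 4, 11, 6, 20, 12]
Bubble up: swap idx 7(12) with idx 3(4)
Result: [28, 13, 23, 12, 11, 6, 20, 4]


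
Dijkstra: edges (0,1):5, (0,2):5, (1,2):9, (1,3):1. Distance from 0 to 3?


Dijkstra from 0:
Distances: {0: 0, 1: 5, 2: 5, 3: 6}
Shortest distance to 3 = 6, path = [0, 1, 3]


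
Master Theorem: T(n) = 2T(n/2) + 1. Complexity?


a=2, b=2, c=0. log_2(2)=1 > c=0. Case 1: O(n^log_b(a)) = O(n)
Complexity: O(n)


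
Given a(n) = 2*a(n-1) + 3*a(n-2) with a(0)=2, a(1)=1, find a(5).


Build bottom-up:
...a(3)=19, a(4)=62, a(5)=2*62+3*19=181


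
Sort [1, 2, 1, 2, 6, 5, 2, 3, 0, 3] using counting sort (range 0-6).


Count array: [1, 2, 3, 2, 0, 1, 1]
Reconstruct: [0, 1, 1, 2, 2, 2, 3, 3, 5, 6]
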